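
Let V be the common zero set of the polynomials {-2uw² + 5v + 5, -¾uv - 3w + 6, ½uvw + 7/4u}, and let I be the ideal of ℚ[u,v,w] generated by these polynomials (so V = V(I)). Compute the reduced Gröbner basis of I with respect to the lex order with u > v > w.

Buchberger's algorithm terminates because the ascending chain of leading-term ideals stabilizes.

f_1 = -2uw² + 5v + 5, LT = uw².
f_2 = -¾uv - 3w + 6, LT = uv.
f_3 = ½uvw + 7/4u, LT = uvw.

S(f_1,f_2): lcm = uvw². S = -5/2v² - 5/2v - 4w³ + 8w².
  reduce S modulo (f_1, f_2, f_3):
  remainder -5/2v² - 5/2v - 4w³ + 8w² ≠ 0; add g_4 = -5/2v² - 5/2v - 4w³ + 8w² to the basis.

S(f_1,f_3): lcm = uvw². S = -7/2uw - 5/2v² - 5/2v.
  reduce S modulo (f_1, f_2, f_3, g_4):
  remainder -7/2uw + 4w³ - 8w² ≠ 0; add g_5 = -7/2uw + 4w³ - 8w² to the basis.

S(f_2,f_3): lcm = uvw. S = -7/2u + 4w² - 8w.
  reduce S modulo (f_1, f_2, f_3, g_4, g_5):
  remainder -7/2u + 4w² - 8w ≠ 0; add g_6 = -7/2u + 4w² - 8w to the basis.

S(f_3,g_4): lcm = uv²w. S = -uvw + 7/2uv - 8/5uw⁴ + 16/5uw³.
  reduce S modulo (f_1, f_2, f_3, g_4, g_5, g_6):
  remainder -4vw² + 8vw - 14w + 28 ≠ 0; add g_7 = -4vw² + 8vw - 14w + 28 to the basis.

S(f_1,g_5): lcm = uw². S = -5/2v + 8/7w⁴ - 16/7w³ - 5/2.
  reduce S modulo (f_1, f_2, f_3, g_4, g_5, g_6, g_7):
  remainder -5/2v + 8/7w⁴ - 16/7w³ - 5/2 ≠ 0; add g_8 = -5/2v + 8/7w⁴ - 16/7w³ - 5/2 to the basis.

S(g_7,g_8): lcm = vw². S = -2vw + 16/35w⁶ - 32/35w⁵ - w² + 7/2w - 7.
  reduce S modulo (f_1, f_2, f_3, g_4, g_5, g_6, g_7, g_8):
  remainder 16/35w⁶ - 64/35w⁵ + 64/35w⁴ - w² + 11/2w - 7 ≠ 0; add g_9 = 16/35w⁶ - 64/35w⁵ + 64/35w⁴ - w² + 11/2w - 7 to the basis.

The other S-polynomials (S(f_1,g_4), S(f_2,g_4), S(f_2,g_5), S(f_3,g_5), S(g_4,g_5), S(f_1,g_6), S(f_2,g_6), S(f_3,g_6), S(g_4,g_6), S(g_5,g_6), S(f_1,g_7), S(f_2,g_7), S(f_3,g_7), S(g_4,g_7), S(g_5,g_7), S(g_6,g_7), S(f_1,g_8), S(f_2,g_8), S(f_3,g_8), S(g_4,g_8), S(g_5,g_8), S(g_6,g_8), S(f_1,g_9), S(f_2,g_9), S(f_3,g_9), S(g_4,g_9), S(g_5,g_9), S(g_6,g_9), S(g_7,g_9), S(g_8,g_9)) all reduce to 0 modulo the current basis, so we have a Gröbner basis.
Inter-reduce: drop elements whose leading term is divisible by another's, tail-reduce, and make monic.

G = {u - 8/7w² + 16/7w, v - 16/35w⁴ + 32/35w³ + 1, w⁶ - 4w⁵ + 4w⁴ - 35/16w² + 385/32w - 245/16}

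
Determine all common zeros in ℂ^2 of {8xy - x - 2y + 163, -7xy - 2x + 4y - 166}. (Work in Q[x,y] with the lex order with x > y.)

{(-5, 4), (-64/23, 41/6)}

Compute a lex Gröbner basis by Buchberger's algorithm.
f_1 = 8xy - x - 2y + 163, LT = xy.
f_2 = -7xy - 2x + 4y - 166, LT = xy.

S(f_1,f_2): lcm = xy. S = -23/56x + 9/28y - 187/56.
  leading term x: no divisor's leading term divides it; move -23/56x to the remainder.
  leading term y: no divisor's leading term divides it; move 9/28y to the remainder.
  leading term 1: no divisor's leading term divides it; move -187/56 to the remainder.
  remainder -23/56x + 9/28y - 187/56 ≠ 0; add h_3 = -23/56x + 9/28y - 187/56 to the basis.

S(f_1,h_3): lcm = xy. S = -1/8x + 18/23y^2 - 771/92y + 163/8.
  leading term x: subtract (7/23)·h_3 from -1/8x + 18/23y^2 - 771/92y + 163/8 → 18/23y^2 - 195/23y + 492/23
  leading term y^2: no divisor's leading term divides it; move 18/23y^2 to the remainder.
  leading term y: no divisor's leading term divides it; move -195/23y to the remainder.
  leading term 1: no divisor's leading term divides it; move 492/23 to the remainder.
  remainder 18/23y^2 - 195/23y + 492/23 ≠ 0; add h_4 = 18/23y^2 - 195/23y + 492/23 to the basis.

The other S-polynomials (S(f_2,h_3), S(f_1,h_4), S(f_2,h_4), S(h_3,h_4)) all reduce to 0 modulo the current basis, so we have a Gröbner basis.
Inter-reduce: drop elements whose leading term is divisible by another's, tail-reduce, and make monic.
Reduced Gröbner basis: {x - 18/23y + 187/23, y^2 - 65/6y + 82/3}.

A lex Gröbner basis eliminates variables successively. Here y^2 - 65/6y + 82/3 depends only on y, with roots {4, 41/6}; lifting each root through the earlier basis elements recovers the full solutions.
  y = 4: the earlier basis element becomes x + 5 = 0, giving x = -5 — point (-5, 4).
  y = 41/6: the earlier basis element becomes x + 64/23 = 0, giving x = -64/23 — point (-64/23, 41/6).
Each listed point satisfies every original equation (direct substitution).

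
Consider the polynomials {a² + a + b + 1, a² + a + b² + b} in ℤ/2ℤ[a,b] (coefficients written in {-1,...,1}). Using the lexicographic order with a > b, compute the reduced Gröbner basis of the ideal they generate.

G = {a² + a + b + 1, b² + 1}

f_1 = a² + a + b + 1, LT = a².
f_2 = a² + a + b² + b, LT = a².

S(f_1,f_2): lcm = a². S = b² + 1.
  leading term b²: no divisor's leading term divides it; move b² to the remainder.
  leading term 1: no divisor's leading term divides it; move 1 to the remainder.
  remainder b² + 1 ≠ 0; add g_3 = b² + 1 to the basis.

The other S-polynomials (S(f_1,g_3), S(f_2,g_3)) all reduce to 0 modulo the current basis, so we have a Gröbner basis.
Inter-reduce: drop elements whose leading term is divisible by another's, tail-reduce, and make monic.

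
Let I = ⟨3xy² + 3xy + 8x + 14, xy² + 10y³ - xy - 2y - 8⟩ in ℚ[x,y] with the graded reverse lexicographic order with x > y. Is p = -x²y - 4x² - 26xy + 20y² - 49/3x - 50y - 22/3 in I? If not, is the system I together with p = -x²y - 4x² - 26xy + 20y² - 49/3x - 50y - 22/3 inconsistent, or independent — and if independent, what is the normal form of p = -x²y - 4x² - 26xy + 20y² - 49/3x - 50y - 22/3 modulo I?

First compute the reduced Gröbner basis of I by Buchberger's algorithm.
f_1 = 3xy² + 3xy + 8x + 14, LT = xy².
f_2 = xy² + 10y³ - xy - 2y - 8, LT = xy².

S(f_1,f_2): lcm = xy². S = -10y³ + 2xy + 8/3x + 2y + 38/3.
  leading term y³: no divisor's leading term divides it; move -10y³ to the remainder.
  leading term xy: no divisor's leading term divides it; move 2xy to the remainder.
  leading term x: no divisor's leading term divides it; move 8/3x to the remainder.
  leading term y: no divisor's leading term divides it; move 2y to the remainder.
  leading term 1: no divisor's leading term divides it; move 38/3 to the remainder.
  remainder -10y³ + 2xy + 8/3x + 2y + 38/3 ≠ 0; add h_3 = -10y³ + 2xy + 8/3x + 2y + 38/3 to the basis.

S(f_1,h_3): lcm = xy³. S = ⅕x²y + xy² + 4/15x² + 43/15xy + 19/15x + 14/3y.
  leading term x²y: no divisor's leading term divides it; move ⅕x²y to the remainder.
  leading term xy²: subtract (⅓)·f_1 from xy² + 4/15x² + 43/15xy + 19/15x + 14/3y → 4/15x² + 28/15xy - 7/5x + 14/3y - 14/3
  leading term x²: no divisor's leading term divides it; move 4/15x² to the remainder.
  leading term xy: no divisor's leading term divides it; move 28/15xy to the remainder.
  leading term x: no divisor's leading term divides it; move -7/5x to the remainder.
  leading term y: no divisor's leading term divides it; move 14/3y to the remainder.
  leading term 1: no divisor's leading term divides it; move -14/3 to the remainder.
  remainder ⅕x²y + 4/15x² + 28/15xy - 7/5x + 14/3y - 14/3 ≠ 0; add h_4 = ⅕x²y + 4/15x² + 28/15xy - 7/5x + 14/3y - 14/3 to the basis.

S(f_1,h_4): lcm = x²y². S = -⅓x²y - 28/3xy² + 8/3x² + 7xy - 70/3y² + 14/3x + 70/3y.
  leading term x²y: subtract (-5/3)·h_4 from -⅓x²y - 28/3xy² + 8/3x² + 7xy - 70/3y² + 14/3x + 70/3y → -28/3xy² + 28/9x² + 91/9xy - 70/3y² + 7/3x + 280/9y - 70/9
  leading term xy²: subtract (-28/9)·f_1 from -28/3xy² + 28/9x² + 91/9xy - 70/3y² + 7/3x + 280/9y - 70/9 → 28/9x² + 175/9xy - 70/3y² + 245/9x + 280/9y + 322/9
  leading term x²: no divisor's leading term divides it; move 28/9x² to the remainder.
  leading term xy: no divisor's leading term divides it; move 175/9xy to the remainder.
  leading term y²: no divisor's leading term divides it; move -70/3y² to the remainder.
  leading term x: no divisor's leading term divides it; move 245/9x to the remainder.
  leading term y: no divisor's leading term divides it; move 280/9y to the remainder.
  leading term 1: no divisor's leading term divides it; move 322/9 to the remainder.
  remainder 28/9x² + 175/9xy - 70/3y² + 245/9x + 280/9y + 322/9 ≠ 0; add h_5 = 28/9x² + 175/9xy - 70/3y² + 245/9x + 280/9y + 322/9 to the basis.

The other S-polynomials (S(f_2,h_3), S(f_2,h_4), S(h_3,h_4), S(f_1,h_5), S(f_2,h_5), S(h_3,h_5), S(h_4,h_5)) all reduce to 0 modulo the current basis, so we have a Gröbner basis.
Inter-reduce: drop elements whose leading term is divisible by another's, tail-reduce, and make monic.
Reduced Gröbner basis: {xy² + xy + 8/3x + 14/3, y³ - ⅕xy - 4/15x - ⅕y - 19/15, x² + 25/4xy - 15/2y² + 35/4x + 10y + 23/2}.
Label its elements g_1 = xy² + xy + 8/3x + 14/3, g_2 = y³ - ⅕xy - 4/15x - ⅕y - 19/15, g_3 = x² + 25/4xy - 15/2y² + 35/4x + 10y + 23/2.

Reduce p = -x²y - 4x² - 26xy + 20y² - 49/3x - 50y - 22/3 modulo G:
  leading term x²y: subtract (-y)·g_3 from -x²y - 4x² - 26xy + 20y² - 49/3x - 50y - 22/3 → 25/4xy² - 15/2y³ - 4x² - 69/4xy + 30y² - 49/3x - 77/2y - 22/3
  leading term xy²: subtract (25/4)·g_1 from 25/4xy² - 15/2y³ - 4x² - 69/4xy + 30y² - 49/3x - 77/2y - 22/3 → -15/2y³ - 4x² - 47/2xy + 30y² - 33x - 77/2y - 73/2
  leading term y³: subtract (-15/2)·g_2 from -15/2y³ - 4x² - 47/2xy + 30y² - 33x - 77/2y - 73/2 → -4x² - 25xy + 30y² - 35x - 40y - 46
  leading term x²: subtract (-4)·g_3 from -4x² - 25xy + 30y² - 35x - 40y - 46 → 0
  normal form = 0.
Since the normal form is 0, p ∈ I.

-x²y - 4x² - 26xy + 20y² - 49/3x - 50y - 22/3 lies in I (it reduces to 0).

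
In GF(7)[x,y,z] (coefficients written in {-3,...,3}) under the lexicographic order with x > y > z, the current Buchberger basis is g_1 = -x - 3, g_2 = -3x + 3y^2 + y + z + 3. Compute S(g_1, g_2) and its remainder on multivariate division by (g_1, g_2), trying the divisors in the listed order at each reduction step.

lcm(LM(g_1), LM(g_2)) = x.
S = (lcm/LT(g_1))·g_1 − (lcm/LT(g_2))·g_2 = y^2 - 2y - 2z - 3.
Reduce S modulo (g_1, g_2) in that order:
  leading term y^2: no divisor's leading term divides it; move y^2 to the remainder.
  leading term y: no divisor's leading term divides it; move -2y to the remainder.
  leading term z: no divisor's leading term divides it; move -2z to the remainder.
  leading term 1: no divisor's leading term divides it; move -3 to the remainder.
The remainder y^2 - 2y - 2z - 3 is nonzero, so it would be added as the next basis element.
An S-polynomial is built so that the two leading terms cancel; whether anything survives reduction is exactly the Gröbner-basis criterion.

S(g_1, g_2) = y^2 - 2y - 2z - 3; remainder on division = y^2 - 2y - 2z - 3.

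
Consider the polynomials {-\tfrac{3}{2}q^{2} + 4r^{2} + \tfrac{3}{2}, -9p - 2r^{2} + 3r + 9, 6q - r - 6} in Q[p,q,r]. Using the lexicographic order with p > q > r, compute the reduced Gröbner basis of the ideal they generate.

G = {p - \tfrac{29}{95}r - 1, q - \tfrac{1}{6}r - 1, r^{2} - \tfrac{12}{95}r}

f_1 = -\tfrac{3}{2}q^{2} + 4r^{2} + \tfrac{3}{2}, LT = q^{2}.
f_2 = -9p - 2r^{2} + 3r + 9, LT = p.
f_3 = 6q - r - 6, LT = q.

S(f_1,f_3): lcm = q^{2}. S = \tfrac{1}{6}qr + q - \tfrac{8}{3}r^{2} - 1.
  leading term qr: subtract (\tfrac{1}{36}r)·f_3 from \tfrac{1}{6}qr + q - \tfrac{8}{3}r^{2} - 1 → q - \tfrac{95}{36}r^{2} + \tfrac{1}{6}r - 1
  leading term q: subtract (\tfrac{1}{6})·f_3 from q - \tfrac{95}{36}r^{2} + \tfrac{1}{6}r - 1 → -\tfrac{95}{36}r^{2} + \tfrac{1}{3}r
  leading term r^{2}: no divisor's leading term divides it; move -\tfrac{95}{36}r^{2} to the remainder.
  leading term r: no divisor's leading term divides it; move \tfrac{1}{3}r to the remainder.
  remainder -\tfrac{95}{36}r^{2} + \tfrac{1}{3}r ≠ 0; add g_4 = -\tfrac{95}{36}r^{2} + \tfrac{1}{3}r to the basis.

The other S-polynomials (S(f_1,f_2), S(f_2,f_3), S(f_1,g_4), S(f_2,g_4), S(f_3,g_4)) all reduce to 0 modulo the current basis, so we have a Gröbner basis.
Inter-reduce: drop elements whose leading term is divisible by another's, tail-reduce, and make monic.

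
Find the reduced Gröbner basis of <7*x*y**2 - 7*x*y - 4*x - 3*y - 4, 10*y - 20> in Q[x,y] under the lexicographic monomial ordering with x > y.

G = {x - 1, y - 2}

f_1 = 7*x*y**2 - 7*x*y - 4*x - 3*y - 4, LT = x*y**2.
f_2 = 10*y - 20, LT = y.

S(f_1,f_2): lcm = x*y**2. S = x*y - 4/7*x - 3/7*y - 4/7.
  reduce S modulo (f_1, f_2):
  remainder 10/7*x - 10/7 ≠ 0; add g_3 = 10/7*x - 10/7 to the basis.

The other S-polynomials (S(f_1,g_3), S(f_2,g_3)) all reduce to 0 modulo the current basis, so we have a Gröbner basis.
Inter-reduce: drop elements whose leading term is divisible by another's, tail-reduce, and make monic.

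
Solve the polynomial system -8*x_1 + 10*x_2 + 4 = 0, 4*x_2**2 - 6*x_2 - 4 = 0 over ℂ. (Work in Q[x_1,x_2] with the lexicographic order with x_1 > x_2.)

{(-1/8, -1/2), (3, 2)}

Compute a lex Gröbner basis by Buchberger's algorithm.
f_1 = -8*x_1 + 10*x_2 + 4, LT = x_1.
f_2 = 4*x_2**2 - 6*x_2 - 4, LT = x_2**2.

The S-polynomials (S(f_1,f_2)) all reduce to 0 modulo the current basis, so we have a Gröbner basis.
Inter-reduce: drop elements whose leading term is divisible by another's, tail-reduce, and make monic.
Reduced Gröbner basis: {x_1 - 5/4*x_2 - 1/2, x_2**2 - 3/2*x_2 - 1}.

From the last basis element, x_2**2 - 3/2*x_2 - 1 = 0, so x_2 takes values in {-1/2, 2}. Each choice, substituted upward through the basis, yields the corresponding point(s) of the solution set.
  x_2 = -1/2: the earlier basis element becomes x_1 + 1/8 = 0, giving x_1 = -1/8 — point (-1/8, -1/2).
  x_2 = 2: the earlier basis element becomes x_1 - 3 = 0, giving x_1 = 3 — point (3, 2).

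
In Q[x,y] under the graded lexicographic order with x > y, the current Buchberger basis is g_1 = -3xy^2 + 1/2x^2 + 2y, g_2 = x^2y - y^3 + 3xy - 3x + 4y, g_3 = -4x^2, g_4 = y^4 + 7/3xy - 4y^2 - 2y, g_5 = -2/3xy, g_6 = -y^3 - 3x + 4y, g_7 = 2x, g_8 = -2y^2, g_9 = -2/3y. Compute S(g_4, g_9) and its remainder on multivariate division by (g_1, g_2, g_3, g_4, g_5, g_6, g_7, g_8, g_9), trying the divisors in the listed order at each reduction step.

lcm(LM(g_4), LM(g_9)) = y^4.
S = (lcm/LT(g_4))·g_4 − (lcm/LT(g_9))·g_9 = 7/3xy - 4y^2 - 2y.
Reduce S modulo (g_1, g_2, g_3, g_4, g_5, g_6, g_7, g_8, g_9) in that order:
  leading term xy: subtract (-7/2)·g_5 from 7/3xy - 4y^2 - 2y → -4y^2 - 2y
  leading term y^2: subtract (2)·g_8 from -4y^2 - 2y → -2y
  leading term y: subtract (3)·g_9 from -2y → 0
The remainder is 0, so this S-polynomial contributes no new basis element.

S(g_4, g_9) = 7/3xy - 4y^2 - 2y; remainder on division = 0.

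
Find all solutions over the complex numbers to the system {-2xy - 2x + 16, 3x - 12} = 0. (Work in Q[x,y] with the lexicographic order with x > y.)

Compute a lex Gröbner basis by Buchberger's algorithm.
f_1 = -2xy - 2x + 16, LT = xy.
f_2 = 3x - 12, LT = x.

S(f_1,f_2): lcm = xy. S = x + 4y - 8.
  leading term x: subtract (1/3)·f_2 from x + 4y - 8 → 4y - 4
  leading term y: no divisor's leading term divides it; move 4y to the remainder.
  leading term 1: no divisor's leading term divides it; move -4 to the remainder.
  remainder 4y - 4 ≠ 0; add h_3 = 4y - 4 to the basis.

The other S-polynomials (S(f_1,h_3), S(f_2,h_3)) all reduce to 0 modulo the current basis, so we have a Gröbner basis.
Inter-reduce: drop elements whose leading term is divisible by another's, tail-reduce, and make monic.
Reduced Gröbner basis: {x - 4, y - 1}.

Elimination: the polynomial y - 1 lies in the elimination ideal for y, so y ∈ {1}. For each such y, the remaining basis elements (now univariate) give the rest of the solution.
  y = 1: the earlier basis element becomes x - 4 = 0, giving x = 4 — point (4, 1).
Substituting each solution back into the original system confirms all equations vanish.

{(4, 1)}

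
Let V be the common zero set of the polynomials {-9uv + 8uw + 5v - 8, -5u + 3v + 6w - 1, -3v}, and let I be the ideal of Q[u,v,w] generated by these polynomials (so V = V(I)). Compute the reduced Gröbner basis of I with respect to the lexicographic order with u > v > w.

f_1 = -9uv + 8uw + 5v - 8, LT = uv.
f_2 = -5u + 3v + 6w - 1, LT = u.
f_3 = -3v, LT = v.

S(f_1,f_2): lcm = uv. S = -8/9uw + 3/5v^2 + 6/5vw - 34/45v + 8/9.
  reduce S modulo (f_1, f_2, f_3):
  remainder -16/15w^2 + 8/45w + 8/9 ≠ 0; add g_4 = -16/15w^2 + 8/45w + 8/9 to the basis.

The other S-polynomials (S(f_1,f_3), S(f_2,f_3), S(f_1,g_4), S(f_2,g_4), S(f_3,g_4)) all reduce to 0 modulo the current basis, so we have a Gröbner basis.
Inter-reduce: drop elements whose leading term is divisible by another's, tail-reduce, and make monic.

G = {u - 6/5w + 1/5, v, w^2 - 1/6w - 5/6}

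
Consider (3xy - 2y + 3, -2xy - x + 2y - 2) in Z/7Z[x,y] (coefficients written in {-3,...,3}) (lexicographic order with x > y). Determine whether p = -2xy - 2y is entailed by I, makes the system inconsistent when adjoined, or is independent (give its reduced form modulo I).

-2xy - 2y is independent of I; its normal form modulo I is -y + 2.

First compute the reduced Gröbner basis of I by Buchberger's algorithm.
f_1 = 3xy - 2y + 3, LT = xy.
f_2 = -2xy - x + 2y - 2, LT = xy.

S(f_1,f_2): lcm = xy. S = 3x - 2y.
  leading term x: no divisor's leading term divides it; move 3x to the remainder.
  leading term y: no divisor's leading term divides it; move -2y to the remainder.
  remainder 3x - 2y ≠ 0; add h_3 = 3x - 2y to the basis.

S(f_1,h_3): lcm = xy. S = 3y^2 - 3y + 1.
  leading term y^2: no divisor's leading term divides it; move 3y^2 to the remainder.
  leading term y: no divisor's leading term divides it; move -3y to the remainder.
  leading term 1: no divisor's leading term divides it; move 1 to the remainder.
  remainder 3y^2 - 3y + 1 ≠ 0; add h_4 = 3y^2 - 3y + 1 to the basis.

The other S-polynomials (S(f_2,h_3), S(f_1,h_4), S(f_2,h_4), S(h_3,h_4)) all reduce to 0 modulo the current basis, so we have a Gröbner basis.
Inter-reduce: drop elements whose leading term is divisible by another's, tail-reduce, and make monic.
Reduced Gröbner basis: {x - 3y, y^2 - y - 2}.
Label its elements g_1 = x - 3y, g_2 = y^2 - y - 2.

Reduce p = -2xy - 2y modulo G:
  leading term xy: subtract (-2y)·g_1 from -2xy - 2y → y^2 - 2y
  leading term y^2: subtract (1)·g_2 from y^2 - 2y → -y + 2
  leading term y: no divisor's leading term divides it; move -y to the remainder.
  leading term 1: no divisor's leading term divides it; move 2 to the remainder.
  normal form = -y + 2.
The normal form is nonzero, so p ∉ I. Since p minus its normal form lies in I, I + (p) = I + (r) where r = -y + 2; decide whether this ideal is the whole ring.
Run Buchberger on G together with r (pairs among the g_i already reduce to 0 since G is a Gröbner basis):
g_1 = x - 3y, LT = x.
g_2 = y^2 - y - 2, LT = y^2.
r = -y + 2, LT = y.

The S-polynomials (S(g_1,g_2), S(g_1,r), S(g_2,r)) all reduce to 0 modulo the current basis, so we have a Gröbner basis.
Inter-reduce: drop elements whose leading term is divisible by another's, tail-reduce, and make monic.
Reduced Gröbner basis: {x + 1, y - 2}.
The reduced Gröbner basis of I + (p) is {x + 1, y - 2} ≠ {1}, a proper ideal, so the enlarged system stays consistent: p is independent of I, with normal form -y + 2.

The remainder on division by a Gröbner basis is unique — it is the normal form.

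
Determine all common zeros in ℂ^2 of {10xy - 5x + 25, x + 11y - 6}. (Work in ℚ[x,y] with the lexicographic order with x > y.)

Compute a lex Gröbner basis by Buchberger's algorithm.
f_1 = 10xy - 5x + 25, LT = xy.
f_2 = x + 11y - 6, LT = x.

S(f_1,f_2): lcm = xy. S = -½x - 11y² + 6y + 5/2.
  leading term x: subtract (-½)·f_2 from -½x - 11y² + 6y + 5/2 → -11y² + 23/2y - ½
  leading term y²: no divisor's leading term divides it; move -11y² to the remainder.
  leading term y: no divisor's leading term divides it; move 23/2y to the remainder.
  leading term 1: no divisor's leading term divides it; move -½ to the remainder.
  remainder -11y² + 23/2y - ½ ≠ 0; add h_3 = -11y² + 23/2y - ½ to the basis.

The other S-polynomials (S(f_1,h_3), S(f_2,h_3)) all reduce to 0 modulo the current basis, so we have a Gröbner basis.
Inter-reduce: drop elements whose leading term is divisible by another's, tail-reduce, and make monic.
Reduced Gröbner basis: {x + 11y - 6, y² - 23/22y + 1/22}.

The lex basis is triangular: the last element involves only y. Solving y² - 23/22y + 1/22 = 0 gives y ∈ {1/22, 1}; substituting each value into the earlier elements determines the remaining variables.
  y = 1/22: the earlier basis element becomes x - 11/2 = 0, giving x = 11/2 — point (11/2, 1/22).
  y = 1: the earlier basis element becomes x + 5 = 0, giving x = -5 — point (-5, 1).
Check: every point annihilates each of the original generators.

{(11/2, 1/22), (-5, 1)}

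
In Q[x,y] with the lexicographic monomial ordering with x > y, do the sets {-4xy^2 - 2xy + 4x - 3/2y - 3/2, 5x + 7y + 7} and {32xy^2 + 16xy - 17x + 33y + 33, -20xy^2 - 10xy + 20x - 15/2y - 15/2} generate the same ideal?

Equality of ideals is decidable: compute both reduced Gröbner bases (unique for the ordering) and check whether they agree.
Buchberger on the first generating set:
f_1 = -4xy^2 - 2xy + 4x - 3/2y - 3/2, LT = xy^2.
f_2 = 5x + 7y + 7, LT = x.

S(f_1,f_2): lcm = xy^2. S = 1/2xy - x - 7/5y^3 - 7/5y^2 + 3/8y + 3/8.
  leading term xy: subtract (1/10y)·f_2 from 1/2xy - x - 7/5y^3 - 7/5y^2 + 3/8y + 3/8 → -x - 7/5y^3 - 21/10y^2 - 13/40y + 3/8
  leading term x: subtract (-1/5)·f_2 from -x - 7/5y^3 - 21/10y^2 - 13/40y + 3/8 → -7/5y^3 - 21/10y^2 + 43/40y + 71/40
  leading term y^3: no divisor's leading term divides it; move -7/5y^3 to the remainder.
  leading term y^2: no divisor's leading term divides it; move -21/10y^2 to the remainder.
  leading term y: no divisor's leading term divides it; move 43/40y to the remainder.
  leading term 1: no divisor's leading term divides it; move 71/40 to the remainder.
  remainder -7/5y^3 - 21/10y^2 + 43/40y + 71/40 ≠ 0; add g_3 = -7/5y^3 - 21/10y^2 + 43/40y + 71/40 to the basis.

The other S-polynomials (S(f_1,g_3), S(f_2,g_3)) all reduce to 0 modulo the current basis, so we have a Gröbner basis.
Inter-reduce: drop elements whose leading term is divisible by another's, tail-reduce, and make monic.
Reduced Gröbner basis: {x + 7/5y + 7/5, y^3 + 3/2y^2 - 43/56y - 71/56}.

Buchberger on the second generating set:
h_1 = 32xy^2 + 16xy - 17x + 33y + 33, LT = xy^2.
h_2 = -20xy^2 - 10xy + 20x - 15/2y - 15/2, LT = xy^2.

S(h_1,h_2): lcm = xy^2. S = 15/32x + 21/32y + 21/32.
  leading term x: no divisor's leading term divides it; move 15/32x to the remainder.
  leading term y: no divisor's leading term divides it; move 21/32y to the remainder.
  leading term 1: no divisor's leading term divides it; move 21/32 to the remainder.
  remainder 15/32x + 21/32y + 21/32 ≠ 0; add k_3 = 15/32x + 21/32y + 21/32 to the basis.

S(h_1,k_3): lcm = xy^2. S = 1/2xy - 17/32x - 7/5y^3 - 7/5y^2 + 33/32y + 33/32.
  leading term xy: subtract (16/15y)·k_3 from 1/2xy - 17/32x - 7/5y^3 - 7/5y^2 + 33/32y + 33/32 → -17/32x - 7/5y^3 - 21/10y^2 + 53/160y + 33/32
  leading term x: subtract (-17/15)·k_3 from -17/32x - 7/5y^3 - 21/10y^2 + 53/160y + 33/32 → -7/5y^3 - 21/10y^2 + 43/40y + 71/40
  leading term y^3: no divisor's leading term divides it; move -7/5y^3 to the remainder.
  leading term y^2: no divisor's leading term divides it; move -21/10y^2 to the remainder.
  leading term y: no divisor's leading term divides it; move 43/40y to the remainder.
  leading term 1: no divisor's leading term divides it; move 71/40 to the remainder.
  remainder -7/5y^3 - 21/10y^2 + 43/40y + 71/40 ≠ 0; add k_4 = -7/5y^3 - 21/10y^2 + 43/40y + 71/40 to the basis.

The other S-polynomials (S(h_2,k_3), S(h_1,k_4), S(h_2,k_4), S(k_3,k_4)) all reduce to 0 modulo the current basis, so we have a Gröbner basis.
Inter-reduce: drop elements whose leading term is divisible by another's, tail-reduce, and make monic.
Reduced Gröbner basis: {x + 7/5y + 7/5, y^3 + 3/2y^2 - 43/56y - 71/56}.

The two bases agree; hence the ideals are identical.

Yes, the ideals are equal.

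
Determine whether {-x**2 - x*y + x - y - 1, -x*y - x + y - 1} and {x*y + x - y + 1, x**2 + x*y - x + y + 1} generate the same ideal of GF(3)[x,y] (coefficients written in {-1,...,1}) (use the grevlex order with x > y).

Since reduced Gröbner bases are canonical representatives of ideals under a given ordering, it suffices to compute and compare them.
Buchberger on the first generating set:
f_1 = -x**2 - x*y + x - y - 1, LT = x**2.
f_2 = -x*y - x + y - 1, LT = x*y.

S(f_1,f_2): lcm = x**2*y. S = x*y**2 - x**2 + y**2 - x + y.
  leading term x*y**2: subtract (-y)·f_2 from x*y**2 - x**2 + y**2 - x + y → -x**2 - x*y - y**2 - x
  leading term x**2: subtract (1)·f_1 from -x**2 - x*y - y**2 - x → -y**2 + x + y + 1
  leading term y**2: no divisor's leading term divides it; move -y**2 to the remainder.
  leading term x: no divisor's leading term divides it; move x to the remainder.
  leading term y: no divisor's leading term divides it; move y to the remainder.
  leading term 1: no divisor's leading term divides it; move 1 to the remainder.
  remainder -y**2 + x + y + 1 ≠ 0; add g_3 = -y**2 + x + y + 1 to the basis.

The other S-polynomials (S(f_1,g_3), S(f_2,g_3)) all reduce to 0 modulo the current basis, so we have a Gröbner basis.
Inter-reduce: drop elements whose leading term is divisible by another's, tail-reduce, and make monic.
Reduced Gröbner basis: {x**2 + x - y, x*y + x - y + 1, y**2 - x - y - 1}.

Buchberger on the second generating set:
h_1 = x*y + x - y + 1, LT = x*y.
h_2 = x**2 + x*y - x + y + 1, LT = x**2.

S(h_1,h_2): lcm = x**2*y. S = -x*y**2 + x**2 - y**2 + x - y.
  leading term x*y**2: subtract (-y)·h_1 from -x*y**2 + x**2 - y**2 + x - y → x**2 + x*y + y**2 + x
  leading term x**2: subtract (1)·h_2 from x**2 + x*y + y**2 + x → y**2 - x - y - 1
  leading term y**2: no divisor's leading term divides it; move y**2 to the remainder.
  leading term x: no divisor's leading term divides it; move -x to the remainder.
  leading term y: no divisor's leading term divides it; move -y to the remainder.
  leading term 1: no divisor's leading term divides it; move -1 to the remainder.
  remainder y**2 - x - y - 1 ≠ 0; add k_3 = y**2 - x - y - 1 to the basis.

The other S-polynomials (S(h_1,k_3), S(h_2,k_3)) all reduce to 0 modulo the current basis, so we have a Gröbner basis.
Inter-reduce: drop elements whose leading term is divisible by another's, tail-reduce, and make monic.
Reduced Gröbner basis: {x**2 + x - y, x*y + x - y + 1, y**2 - x - y - 1}.

Same reduced basis, so the two generating sets span the same ideal.

Yes, the ideals are equal.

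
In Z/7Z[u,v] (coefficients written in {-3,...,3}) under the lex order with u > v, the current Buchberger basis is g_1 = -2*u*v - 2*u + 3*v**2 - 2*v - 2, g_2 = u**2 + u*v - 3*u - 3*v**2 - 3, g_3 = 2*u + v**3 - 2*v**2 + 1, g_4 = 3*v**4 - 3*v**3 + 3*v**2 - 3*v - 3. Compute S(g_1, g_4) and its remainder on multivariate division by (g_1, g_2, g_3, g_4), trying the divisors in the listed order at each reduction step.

S(g_1, g_4) = 2*u*v**3 - u*v**2 + u*v + u + 2*v**5 + v**4 + v**3; remainder on division = 0.

lcm(LM(g_1), LM(g_4)) = u*v**4.
S = (lcm/LT(g_1))·g_1 − (lcm/LT(g_4))·g_4 = 2*u*v**3 - u*v**2 + u*v + u + 2*v**5 + v**4 + v**3.
Reduce S modulo (g_1, g_2, g_3, g_4) in that order:
  leading term u*v**3: subtract (-v**2)·g_1 from 2*u*v**3 - u*v**2 + u*v + u + 2*v**5 + v**4 + v**3 → -3*u*v**2 + u*v + u + 2*v**5 - 3*v**4 - v**3 - 2*v**2
  leading term u*v**2: subtract (-2*v)·g_1 from -3*u*v**2 + u*v + u + 2*v**5 - 3*v**4 - v**3 - 2*v**2 → -3*u*v + u + 2*v**5 - 3*v**4 - 2*v**3 + v**2 + 3*v
  leading term u*v: subtract (-2)·g_1 from -3*u*v + u + 2*v**5 - 3*v**4 - 2*v**3 + v**2 + 3*v → -3*u + 2*v**5 - 3*v**4 - 2*v**3 - v + 3
  leading term u: subtract (2)·g_3 from -3*u + 2*v**5 - 3*v**4 - 2*v**3 - v + 3 → 2*v**5 - 3*v**4 + 3*v**3 - 3*v**2 - v + 1
  leading term v**5: subtract (3*v)·g_4 from 2*v**5 - 3*v**4 + 3*v**3 - 3*v**2 - v + 1 → -v**4 + v**3 - v**2 + v + 1
  leading term v**4: subtract (2)·g_4 from -v**4 + v**3 - v**2 + v + 1 → 0
The remainder is 0, so this S-polynomial contributes no new basis element.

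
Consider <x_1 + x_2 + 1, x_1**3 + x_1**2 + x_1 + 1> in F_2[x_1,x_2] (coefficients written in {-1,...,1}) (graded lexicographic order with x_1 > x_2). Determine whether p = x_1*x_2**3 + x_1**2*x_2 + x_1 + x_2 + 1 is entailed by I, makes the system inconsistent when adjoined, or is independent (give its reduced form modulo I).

x_1*x_2**3 + x_1**2*x_2 + x_1 + x_2 + 1 is independent of I; its normal form modulo I is x_2.

First compute the reduced Gröbner basis of I by Buchberger's algorithm.
f_1 = x_1 + x_2 + 1, LT = x_1.
f_2 = x_1**3 + x_1**2 + x_1 + 1, LT = x_1**3.

S(f_1,f_2): lcm = x_1**3. S = x_1**2*x_2 + x_1 + 1.
  leading term x_1**2*x_2: subtract (x_1*x_2)·f_1 from x_1**2*x_2 + x_1 + 1 → x_1*x_2**2 + x_1*x_2 + x_1 + 1
  leading term x_1*x_2**2: subtract (x_2**2)·f_1 from x_1*x_2**2 + x_1*x_2 + x_1 + 1 → x_2**3 + x_1*x_2 + x_2**2 + x_1 + 1
  leading term x_2**3: no divisor's leading term divides it; move x_2**3 to the remainder.
  leading term x_1*x_2: subtract (x_2)·f_1 from x_1*x_2 + x_2**2 + x_1 + 1 → x_1 + x_2 + 1
  leading term x_1: subtract (1)·f_1 from x_1 + x_2 + 1 → 0
  remainder x_2**3 ≠ 0; add h_3 = x_2**3 to the basis.

The other S-polynomials (S(f_1,h_3), S(f_2,h_3)) all reduce to 0 modulo the current basis, so we have a Gröbner basis.
Inter-reduce: drop elements whose leading term is divisible by another's, tail-reduce, and make monic.
Reduced Gröbner basis: {x_2**3, x_1 + x_2 + 1}.
Label its elements g_1 = x_2**3, g_2 = x_1 + x_2 + 1.

Reduce p = x_1*x_2**3 + x_1**2*x_2 + x_1 + x_2 + 1 modulo G:
  leading term x_1*x_2**3: subtract (x_1)·g_1 from x_1*x_2**3 + x_1**2*x_2 + x_1 + x_2 + 1 → x_1**2*x_2 + x_1 + x_2 + 1
  leading term x_1**2*x_2: subtract (x_1*x_2)·g_2 from x_1**2*x_2 + x_1 + x_2 + 1 → x_1*x_2**2 + x_1*x_2 + x_1 + x_2 + 1
  leading term x_1*x_2**2: subtract (x_2**2)·g_2 from x_1*x_2**2 + x_1*x_2 + x_1 + x_2 + 1 → x_2**3 + x_1*x_2 + x_2**2 + x_1 + x_2 + 1
  leading term x_2**3: subtract (1)·g_1 from x_2**3 + x_1*x_2 + x_2**2 + x_1 + x_2 + 1 → x_1*x_2 + x_2**2 + x_1 + x_2 + 1
  leading term x_1*x_2: subtract (x_2)·g_2 from x_1*x_2 + x_2**2 + x_1 + x_2 + 1 → x_1 + 1
  leading term x_1: subtract (1)·g_2 from x_1 + 1 → x_2
  leading term x_2: no divisor's leading term divides it; move x_2 to the remainder.
  normal form = x_2.
The normal form is nonzero, so p ∉ I. Since p minus its normal form lies in I, I + (p) = I + (r) where r = x_2; decide whether this ideal is the whole ring.
Run Buchberger on G together with r (pairs among the g_i already reduce to 0 since G is a Gröbner basis):
g_1 = x_2**3, LT = x_2**3.
g_2 = x_1 + x_2 + 1, LT = x_1.
r = x_2, LT = x_2.

The S-polynomials (S(g_1,g_2), S(g_1,r), S(g_2,r)) all reduce to 0 modulo the current basis, so we have a Gröbner basis.
Inter-reduce: drop elements whose leading term is divisible by another's, tail-reduce, and make monic.
Reduced Gröbner basis: {x_1 + 1, x_2}.
The reduced Gröbner basis of I + (p) is {x_1 + 1, x_2} ≠ {1}, a proper ideal, so the enlarged system stays consistent: p is independent of I, with normal form x_2.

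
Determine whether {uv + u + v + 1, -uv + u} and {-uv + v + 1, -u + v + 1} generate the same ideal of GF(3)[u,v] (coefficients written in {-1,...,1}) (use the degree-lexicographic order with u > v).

Two ideals are equal iff their reduced Gröbner bases coincide (the reduced basis is unique for a fixed ordering).
Buchberger on the first generating set:
f_1 = uv + u + v + 1, LT = uv.
f_2 = -uv + u, LT = uv.

S(f_1,f_2): lcm = uv. S = -u + v + 1.
  leading term u: no divisor's leading term divides it; move -u to the remainder.
  leading term v: no divisor's leading term divides it; move v to the remainder.
  leading term 1: no divisor's leading term divides it; move 1 to the remainder.
  remainder -u + v + 1 ≠ 0; add g_3 = -u + v + 1 to the basis.

S(f_1,g_3): lcm = uv. S = v^2 + u - v + 1.
  leading term v^2: no divisor's leading term divides it; move v^2 to the remainder.
  leading term u: subtract (-1)·g_3 from u - v + 1 → -1
  leading term 1: no divisor's leading term divides it; move -1 to the remainder.
  remainder v^2 - 1 ≠ 0; add g_4 = v^2 - 1 to the basis.

The other S-polynomials (S(f_2,g_3), S(f_1,g_4), S(f_2,g_4), S(g_3,g_4)) all reduce to 0 modulo the current basis, so we have a Gröbner basis.
Inter-reduce: drop elements whose leading term is divisible by another's, tail-reduce, and make monic.
Reduced Gröbner basis: {v^2 - 1, u - v - 1}.

Buchberger on the second generating set:
h_1 = -uv + v + 1, LT = uv.
h_2 = -u + v + 1, LT = u.

S(h_1,h_2): lcm = uv. S = v^2 - 1.
  leading term v^2: no divisor's leading term divides it; move v^2 to the remainder.
  leading term 1: no divisor's leading term divides it; move -1 to the remainder.
  remainder v^2 - 1 ≠ 0; add k_3 = v^2 - 1 to the basis.

The other S-polynomials (S(h_1,k_3), S(h_2,k_3)) all reduce to 0 modulo the current basis, so we have a Gröbner basis.
Inter-reduce: drop elements whose leading term is divisible by another's, tail-reduce, and make monic.
Reduced Gröbner basis: {v^2 - 1, u - v - 1}.

These coincide, so the ideals are equal.

Yes, the ideals are equal.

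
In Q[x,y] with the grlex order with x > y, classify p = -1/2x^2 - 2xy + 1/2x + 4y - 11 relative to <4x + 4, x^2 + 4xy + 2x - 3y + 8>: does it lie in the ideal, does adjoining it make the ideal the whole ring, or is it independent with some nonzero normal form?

Adjoining -1/2x^2 - 2xy + 1/2x + 4y - 11 makes the ideal the whole ring: the system is inconsistent.

First compute the reduced Gröbner basis of I by Buchberger's algorithm.
f_1 = 4x + 4, LT = x.
f_2 = x^2 + 4xy + 2x - 3y + 8, LT = x^2.

S(f_1,f_2): lcm = x^2. S = -4xy - x + 3y - 8.
  reduce S modulo (f_1, f_2):
  remainder 7y - 7 ≠ 0; add h_3 = 7y - 7 to the basis.

The other S-polynomials (S(f_1,h_3), S(f_2,h_3)) all reduce to 0 modulo the current basis, so we have a Gröbner basis.
Inter-reduce: drop elements whose leading term is divisible by another's, tail-reduce, and make monic.
Reduced Gröbner basis: {x + 1, y - 1}.
Label its elements g_1 = x + 1, g_2 = y - 1.

Reduce p = -1/2x^2 - 2xy + 1/2x + 4y - 11 modulo G:
  leading term x^2: subtract (-1/2x)·g_1 from -1/2x^2 - 2xy + 1/2x + 4y - 11 → -2xy + x + 4y - 11
  leading term xy: subtract (-2y)·g_1 from -2xy + x + 4y - 11 → x + 6y - 11
  leading term x: subtract (1)·g_1 from x + 6y - 11 → 6y - 12
  leading term y: subtract (6)·g_2 from 6y - 12 → -6
  leading term 1: no divisor's leading term divides it; move -6 to the remainder.
  normal form = -6.
The normal form is nonzero, so p ∉ I. Since p minus its normal form lies in I, I + (p) = I + (r) where r = -6; decide whether this ideal is the whole ring.
Here r = -6 is a nonzero constant, hence a unit: 1 ∈ I + (p), the Gröbner basis of I + (p) is {1}, and the enlarged system has no common solution — adjoining p is inconsistent.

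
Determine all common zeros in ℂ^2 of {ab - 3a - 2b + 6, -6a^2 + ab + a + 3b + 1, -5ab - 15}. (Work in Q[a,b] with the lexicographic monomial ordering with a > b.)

{(-1, 3)}

Compute a lex Gröbner basis by Buchberger's algorithm.
f_1 = ab - 3a - 2b + 6, LT = ab.
f_2 = -6a^2 + ab + a + 3b + 1, LT = a^2.
f_3 = -5ab - 15, LT = ab.

S(f_1,f_2): lcm = a^2b. S = -3a^2 + 1/6ab^2 - 11/6ab + 6a + 1/2b^2 + 1/6b.
  leading term a^2: subtract (1/2)·f_2 from -3a^2 + 1/6ab^2 - 11/6ab + 6a + 1/2b^2 + 1/6b → 1/6ab^2 - 7/3ab + 11/2a + 1/2b^2 - 4/3b - 1/2
  leading term ab^2: subtract (1/6b)·f_1 from 1/6ab^2 - 7/3ab + 11/2a + 1/2b^2 - 4/3b - 1/2 → -11/6ab + 11/2a + 5/6b^2 - 7/3b - 1/2
  leading term ab: subtract (-11/6)·f_1 from -11/6ab + 11/2a + 5/6b^2 - 7/3b - 1/2 → 5/6b^2 - 6b + 21/2
  leading term b^2: no divisor's leading term divides it; move 5/6b^2 to the remainder.
  leading term b: no divisor's leading term divides it; move -6b to the remainder.
  leading term 1: no divisor's leading term divides it; move 21/2 to the remainder.
  remainder 5/6b^2 - 6b + 21/2 ≠ 0; add h_4 = 5/6b^2 - 6b + 21/2 to the basis.

S(f_1,f_3): lcm = ab. S = -3a - 2b + 3.
  leading term a: no divisor's leading term divides it; move -3a to the remainder.
  leading term b: no divisor's leading term divides it; move -2b to the remainder.
  leading term 1: no divisor's leading term divides it; move 3 to the remainder.
  remainder -3a - 2b + 3 ≠ 0; add h_5 = -3a - 2b + 3 to the basis.

S(f_2,f_3): lcm = a^2b. S = -1/6ab^2 - 1/6ab - 3a - 1/2b^2 - 1/6b.
  leading term ab^2: subtract (-1/6b)·f_1 from -1/6ab^2 - 1/6ab - 3a - 1/2b^2 - 1/6b → -2/3ab - 3a - 5/6b^2 + 5/6b
  leading term ab: subtract (-2/3)·f_1 from -2/3ab - 3a - 5/6b^2 + 5/6b → -5a - 5/6b^2 - 1/2b + 4
  leading term a: subtract (5/3)·h_5 from -5a - 5/6b^2 - 1/2b + 4 → -5/6b^2 + 17/6b - 1
  leading term b^2: subtract (-1)·h_4 from -5/6b^2 + 17/6b - 1 → -19/6b + 19/2
  leading term b: no divisor's leading term divides it; move -19/6b to the remainder.
  leading term 1: no divisor's leading term divides it; move 19/2 to the remainder.
  remainder -19/6b + 19/2 ≠ 0; add h_6 = -19/6b + 19/2 to the basis.

S(f_1,h_4): lcm = ab^2. S = 21/5ab - 63/5a - 2b^2 + 6b.
  leading term ab: subtract (21/5)·f_1 from 21/5ab - 63/5a - 2b^2 + 6b → -2b^2 + 72/5b - 126/5
  leading term b^2: subtract (-12/5)·h_4 from -2b^2 + 72/5b - 126/5 → 0
  remainder 0.

S(f_2,h_4): leading monomials are coprime, so the S-polynomial reduces to 0 (Buchberger's first criterion).
S(f_3,h_4): lcm = ab^2. S = 36/5ab - 63/5a + 3b.
  leading term ab: subtract (36/5)·f_1 from 36/5ab - 63/5a + 3b → 9a + 87/5b - 216/5
  leading term a: subtract (-3)·h_5 from 9a + 87/5b - 216/5 → 57/5b - 171/5
  leading term b: subtract (-18/5)·h_6 from 57/5b - 171/5 → 0
  remainder 0.

S(f_1,h_5): lcm = ab. S = -3a - 2/3b^2 - b + 6.
  leading term a: subtract (1)·h_5 from -3a - 2/3b^2 - b + 6 → -2/3b^2 + b + 3
  leading term b^2: subtract (-4/5)·h_4 from -2/3b^2 + b + 3 → -19/5b + 57/5
  leading term b: subtract (6/5)·h_6 from -19/5b + 57/5 → 0
  remainder 0.

S(f_2,h_5): lcm = a^2. S = -5/6ab + 5/6a - 1/2b - 1/6.
  leading term ab: subtract (-5/6)·f_1 from -5/6ab + 5/6a - 1/2b - 1/6 → -5/3a - 13/6b + 29/6
  leading term a: subtract (5/9)·h_5 from -5/3a - 13/6b + 29/6 → -19/18b + 19/6
  leading term b: subtract (1/3)·h_6 from -19/18b + 19/6 → 0
  remainder 0.

S(f_3,h_5): lcm = ab. S = -2/3b^2 + b + 3.
  leading term b^2: subtract (-4/5)·h_4 from -2/3b^2 + b + 3 → -19/5b + 57/5
  leading term b: subtract (6/5)·h_6 from -19/5b + 57/5 → 0
  remainder 0.

S(h_4,h_5): leading monomials are coprime, so the S-polynomial reduces to 0 (Buchberger's first criterion).
S(f_1,h_6): lcm = ab. S = -2b + 6.
  leading term b: subtract (12/19)·h_6 from -2b + 6 → 0
  remainder 0.

S(f_2,h_6): leading monomials are coprime, so the S-polynomial reduces to 0 (Buchberger's first criterion).
S(f_3,h_6): lcm = ab. S = 3a + 3.
  leading term a: subtract (-1)·h_5 from 3a + 3 → -2b + 6
  leading term b: subtract (12/19)·h_6 from -2b + 6 → 0
  remainder 0.

S(h_4,h_6): lcm = b^2. S = -21/5b + 63/5.
  leading term b: subtract (126/95)·h_6 from -21/5b + 63/5 → 0
  remainder 0.

S(h_5,h_6): leading monomials are coprime, so the S-polynomial reduces to 0 (Buchberger's first criterion).
Every S-polynomial of the final basis reduces to 0, so we have a Gröbner basis.
Inter-reduce: drop elements whose leading term is divisible by another's, tail-reduce, and make monic.
Reduced Gröbner basis: {a + 1, b - 3}.

From the last basis element, b - 3 = 0, so b takes values in {3}. Each choice, substituted upward through the basis, yields the corresponding point(s) of the solution set.
  b = 3: the earlier basis element becomes a + 1 = 0, giving a = -1 — point (-1, 3).
Substituting each solution back into the original system confirms all equations vanish.
Zero-dimensionality of the ideal guarantees finitely many solutions over ℂ.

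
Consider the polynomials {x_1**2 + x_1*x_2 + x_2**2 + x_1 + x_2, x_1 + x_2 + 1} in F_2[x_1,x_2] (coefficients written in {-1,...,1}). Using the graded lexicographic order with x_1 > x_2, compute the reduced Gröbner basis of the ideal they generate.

G = {x_2**2 + x_2, x_1 + x_2 + 1}

f_1 = x_1**2 + x_1*x_2 + x_2**2 + x_1 + x_2, LT = x_1**2.
f_2 = x_1 + x_2 + 1, LT = x_1.

S(f_1,f_2): lcm = x_1**2. S = x_2**2 + x_2.
  leading term x_2**2: no divisor's leading term divides it; move x_2**2 to the remainder.
  leading term x_2: no divisor's leading term divides it; move x_2 to the remainder.
  remainder x_2**2 + x_2 ≠ 0; add g_3 = x_2**2 + x_2 to the basis.

The other S-polynomials (S(f_1,g_3), S(f_2,g_3)) all reduce to 0 modulo the current basis, so we have a Gröbner basis.
Inter-reduce: drop elements whose leading term is divisible by another's, tail-reduce, and make monic.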